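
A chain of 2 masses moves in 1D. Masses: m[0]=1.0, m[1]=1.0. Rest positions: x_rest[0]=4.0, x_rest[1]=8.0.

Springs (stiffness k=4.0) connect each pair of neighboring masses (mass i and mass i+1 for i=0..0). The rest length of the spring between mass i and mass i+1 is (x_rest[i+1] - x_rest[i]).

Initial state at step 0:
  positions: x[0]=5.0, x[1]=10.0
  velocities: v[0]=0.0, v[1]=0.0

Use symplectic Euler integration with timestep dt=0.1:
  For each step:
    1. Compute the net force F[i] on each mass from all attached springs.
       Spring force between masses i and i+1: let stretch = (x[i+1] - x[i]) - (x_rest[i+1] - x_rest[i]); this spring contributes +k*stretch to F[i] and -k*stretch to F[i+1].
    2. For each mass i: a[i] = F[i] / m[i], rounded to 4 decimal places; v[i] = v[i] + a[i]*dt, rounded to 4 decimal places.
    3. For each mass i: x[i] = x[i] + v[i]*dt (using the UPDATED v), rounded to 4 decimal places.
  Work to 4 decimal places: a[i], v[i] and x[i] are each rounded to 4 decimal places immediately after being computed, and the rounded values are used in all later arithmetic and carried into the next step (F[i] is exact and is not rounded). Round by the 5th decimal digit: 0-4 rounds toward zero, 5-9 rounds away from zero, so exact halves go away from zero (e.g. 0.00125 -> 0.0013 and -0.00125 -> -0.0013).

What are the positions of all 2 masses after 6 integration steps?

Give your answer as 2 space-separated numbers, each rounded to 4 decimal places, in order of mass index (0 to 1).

Step 0: x=[5.0000 10.0000] v=[0.0000 0.0000]
Step 1: x=[5.0400 9.9600] v=[0.4000 -0.4000]
Step 2: x=[5.1168 9.8832] v=[0.7680 -0.7680]
Step 3: x=[5.2243 9.7757] v=[1.0746 -1.0746]
Step 4: x=[5.3538 9.6462] v=[1.2952 -1.2952]
Step 5: x=[5.4950 9.5050] v=[1.4122 -1.4122]
Step 6: x=[5.6366 9.3634] v=[1.4162 -1.4162]

Answer: 5.6366 9.3634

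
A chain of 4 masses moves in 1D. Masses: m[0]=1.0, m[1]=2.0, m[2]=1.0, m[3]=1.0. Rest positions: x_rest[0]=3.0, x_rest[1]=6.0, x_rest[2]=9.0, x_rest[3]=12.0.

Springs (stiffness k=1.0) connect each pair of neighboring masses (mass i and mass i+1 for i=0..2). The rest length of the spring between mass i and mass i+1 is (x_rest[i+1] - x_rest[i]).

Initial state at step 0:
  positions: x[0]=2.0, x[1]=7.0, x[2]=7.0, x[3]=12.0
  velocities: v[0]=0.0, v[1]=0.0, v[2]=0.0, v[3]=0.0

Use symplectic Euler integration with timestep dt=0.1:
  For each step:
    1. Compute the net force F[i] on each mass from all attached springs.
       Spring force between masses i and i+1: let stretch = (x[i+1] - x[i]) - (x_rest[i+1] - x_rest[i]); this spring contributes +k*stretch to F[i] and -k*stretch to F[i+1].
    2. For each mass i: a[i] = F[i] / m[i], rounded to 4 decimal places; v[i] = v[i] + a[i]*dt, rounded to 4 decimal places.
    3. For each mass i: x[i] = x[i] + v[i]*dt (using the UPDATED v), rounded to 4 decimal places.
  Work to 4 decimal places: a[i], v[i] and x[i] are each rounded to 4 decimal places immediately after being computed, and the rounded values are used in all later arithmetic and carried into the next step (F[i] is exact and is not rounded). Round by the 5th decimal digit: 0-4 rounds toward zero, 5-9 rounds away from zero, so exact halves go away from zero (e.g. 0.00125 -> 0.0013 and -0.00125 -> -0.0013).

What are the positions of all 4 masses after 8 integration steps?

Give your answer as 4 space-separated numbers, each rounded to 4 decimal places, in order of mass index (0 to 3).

Answer: 2.6303 6.2190 8.5145 11.4175

Derivation:
Step 0: x=[2.0000 7.0000 7.0000 12.0000] v=[0.0000 0.0000 0.0000 0.0000]
Step 1: x=[2.0200 6.9750 7.0500 11.9800] v=[0.2000 -0.2500 0.5000 -0.2000]
Step 2: x=[2.0596 6.9256 7.1486 11.9407] v=[0.3955 -0.4940 0.9855 -0.3930]
Step 3: x=[2.1178 6.8530 7.2928 11.8835] v=[0.5821 -0.7262 1.4424 -0.5722]
Step 4: x=[2.1934 6.7589 7.4786 11.8104] v=[0.7556 -0.9410 1.8575 -0.7313]
Step 5: x=[2.2846 6.6456 7.7005 11.7240] v=[0.9122 -1.1333 2.2187 -0.8645]
Step 6: x=[2.3894 6.5157 7.9521 11.6273] v=[1.0483 -1.2986 2.5156 -0.9669]
Step 7: x=[2.5055 6.3724 8.2261 11.5239] v=[1.1609 -1.4331 2.7395 -1.0344]
Step 8: x=[2.6303 6.2190 8.5145 11.4175] v=[1.2476 -1.5338 2.8839 -1.0642]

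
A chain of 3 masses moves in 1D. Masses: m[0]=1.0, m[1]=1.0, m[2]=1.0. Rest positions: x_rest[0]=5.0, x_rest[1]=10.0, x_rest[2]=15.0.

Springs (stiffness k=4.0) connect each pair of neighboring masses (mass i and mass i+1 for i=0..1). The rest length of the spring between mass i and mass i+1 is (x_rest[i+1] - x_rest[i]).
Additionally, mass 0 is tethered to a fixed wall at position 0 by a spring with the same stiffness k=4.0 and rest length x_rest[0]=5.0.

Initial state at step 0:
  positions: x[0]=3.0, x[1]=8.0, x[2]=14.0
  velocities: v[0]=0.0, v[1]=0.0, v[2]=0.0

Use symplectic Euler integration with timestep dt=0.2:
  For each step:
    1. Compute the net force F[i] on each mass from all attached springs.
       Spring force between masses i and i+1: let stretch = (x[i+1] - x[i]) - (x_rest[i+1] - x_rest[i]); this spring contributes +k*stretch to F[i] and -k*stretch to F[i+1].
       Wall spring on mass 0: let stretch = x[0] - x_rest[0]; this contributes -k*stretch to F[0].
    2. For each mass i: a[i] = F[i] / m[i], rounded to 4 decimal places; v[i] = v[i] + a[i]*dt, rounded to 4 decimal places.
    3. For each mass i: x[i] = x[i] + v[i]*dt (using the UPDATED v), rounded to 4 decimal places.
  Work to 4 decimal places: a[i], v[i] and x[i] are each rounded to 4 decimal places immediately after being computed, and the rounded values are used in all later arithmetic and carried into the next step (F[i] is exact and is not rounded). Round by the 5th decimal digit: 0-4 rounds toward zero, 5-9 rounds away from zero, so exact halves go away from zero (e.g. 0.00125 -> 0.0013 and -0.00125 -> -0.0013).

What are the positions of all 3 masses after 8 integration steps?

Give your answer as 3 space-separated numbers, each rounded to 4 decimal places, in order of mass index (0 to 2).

Step 0: x=[3.0000 8.0000 14.0000] v=[0.0000 0.0000 0.0000]
Step 1: x=[3.3200 8.1600 13.8400] v=[1.6000 0.8000 -0.8000]
Step 2: x=[3.8832 8.4544 13.5712] v=[2.8160 1.4720 -1.3440]
Step 3: x=[4.5565 8.8361 13.2837] v=[3.3664 1.9085 -1.4374]
Step 4: x=[5.1855 9.2447 13.0846] v=[3.1449 2.0429 -0.9955]
Step 5: x=[5.6343 9.6182 13.0711] v=[2.2439 1.8675 -0.0674]
Step 6: x=[5.8190 9.9067 13.3052] v=[0.9236 1.4427 1.1703]
Step 7: x=[5.7267 10.0850 13.7955] v=[-0.4614 0.8913 2.4515]
Step 8: x=[5.4155 10.1596 14.4921] v=[-1.5561 0.3731 3.4831]

Answer: 5.4155 10.1596 14.4921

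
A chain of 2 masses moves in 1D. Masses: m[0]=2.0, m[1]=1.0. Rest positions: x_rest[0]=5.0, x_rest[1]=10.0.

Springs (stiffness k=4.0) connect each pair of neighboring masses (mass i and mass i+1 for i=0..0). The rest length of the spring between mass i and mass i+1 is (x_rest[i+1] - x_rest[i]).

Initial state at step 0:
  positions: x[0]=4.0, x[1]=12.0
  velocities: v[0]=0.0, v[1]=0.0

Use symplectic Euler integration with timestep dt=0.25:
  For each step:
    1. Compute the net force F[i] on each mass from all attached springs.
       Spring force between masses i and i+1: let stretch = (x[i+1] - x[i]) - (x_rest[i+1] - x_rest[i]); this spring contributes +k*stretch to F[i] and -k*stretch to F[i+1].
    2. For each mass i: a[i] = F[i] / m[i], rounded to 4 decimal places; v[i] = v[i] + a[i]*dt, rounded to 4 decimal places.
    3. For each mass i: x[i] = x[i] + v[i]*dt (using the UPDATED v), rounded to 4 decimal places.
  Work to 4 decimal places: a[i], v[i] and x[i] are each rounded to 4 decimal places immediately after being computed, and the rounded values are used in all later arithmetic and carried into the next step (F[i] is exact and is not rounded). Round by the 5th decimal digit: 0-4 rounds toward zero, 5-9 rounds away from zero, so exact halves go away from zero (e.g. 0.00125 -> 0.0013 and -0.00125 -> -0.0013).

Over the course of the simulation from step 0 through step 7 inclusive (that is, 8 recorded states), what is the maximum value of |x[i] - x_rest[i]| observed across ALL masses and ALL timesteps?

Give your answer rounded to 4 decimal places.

Step 0: x=[4.0000 12.0000] v=[0.0000 0.0000]
Step 1: x=[4.3750 11.2500] v=[1.5000 -3.0000]
Step 2: x=[4.9844 10.0313] v=[2.4375 -4.8750]
Step 3: x=[5.5997 8.8008] v=[2.4610 -4.9219]
Step 4: x=[5.9901 8.0201] v=[1.5616 -3.1230]
Step 5: x=[6.0093 7.9819] v=[0.0766 -0.1530]
Step 6: x=[5.6500 8.7005] v=[-1.4371 2.8744]
Step 7: x=[5.0470 9.9065] v=[-2.4119 4.8239]
Max displacement = 2.0181

Answer: 2.0181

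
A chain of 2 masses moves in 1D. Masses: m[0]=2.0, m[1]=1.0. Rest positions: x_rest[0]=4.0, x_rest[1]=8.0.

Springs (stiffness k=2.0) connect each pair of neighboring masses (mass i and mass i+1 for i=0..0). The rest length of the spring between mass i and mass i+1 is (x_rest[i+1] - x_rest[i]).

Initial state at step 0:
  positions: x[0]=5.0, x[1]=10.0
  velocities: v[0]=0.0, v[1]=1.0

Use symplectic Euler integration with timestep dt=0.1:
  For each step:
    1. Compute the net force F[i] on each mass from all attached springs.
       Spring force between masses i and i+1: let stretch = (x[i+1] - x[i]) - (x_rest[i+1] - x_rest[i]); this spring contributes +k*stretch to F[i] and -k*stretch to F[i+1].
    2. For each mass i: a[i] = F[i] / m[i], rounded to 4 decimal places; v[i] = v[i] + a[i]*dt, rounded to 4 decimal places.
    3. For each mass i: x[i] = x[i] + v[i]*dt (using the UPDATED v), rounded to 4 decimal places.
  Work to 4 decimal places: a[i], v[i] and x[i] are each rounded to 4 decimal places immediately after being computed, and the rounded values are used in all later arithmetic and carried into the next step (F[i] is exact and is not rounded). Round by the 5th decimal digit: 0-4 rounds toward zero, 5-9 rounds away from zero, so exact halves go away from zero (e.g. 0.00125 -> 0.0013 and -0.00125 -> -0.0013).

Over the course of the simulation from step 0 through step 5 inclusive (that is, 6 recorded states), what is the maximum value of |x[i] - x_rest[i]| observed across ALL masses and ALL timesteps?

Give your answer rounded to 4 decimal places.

Step 0: x=[5.0000 10.0000] v=[0.0000 1.0000]
Step 1: x=[5.0100 10.0800] v=[0.1000 0.8000]
Step 2: x=[5.0307 10.1386] v=[0.2070 0.5860]
Step 3: x=[5.0625 10.1750] v=[0.3178 0.3644]
Step 4: x=[5.1054 10.1892] v=[0.4291 0.1419]
Step 5: x=[5.1592 10.1817] v=[0.5375 -0.0749]
Max displacement = 2.1892

Answer: 2.1892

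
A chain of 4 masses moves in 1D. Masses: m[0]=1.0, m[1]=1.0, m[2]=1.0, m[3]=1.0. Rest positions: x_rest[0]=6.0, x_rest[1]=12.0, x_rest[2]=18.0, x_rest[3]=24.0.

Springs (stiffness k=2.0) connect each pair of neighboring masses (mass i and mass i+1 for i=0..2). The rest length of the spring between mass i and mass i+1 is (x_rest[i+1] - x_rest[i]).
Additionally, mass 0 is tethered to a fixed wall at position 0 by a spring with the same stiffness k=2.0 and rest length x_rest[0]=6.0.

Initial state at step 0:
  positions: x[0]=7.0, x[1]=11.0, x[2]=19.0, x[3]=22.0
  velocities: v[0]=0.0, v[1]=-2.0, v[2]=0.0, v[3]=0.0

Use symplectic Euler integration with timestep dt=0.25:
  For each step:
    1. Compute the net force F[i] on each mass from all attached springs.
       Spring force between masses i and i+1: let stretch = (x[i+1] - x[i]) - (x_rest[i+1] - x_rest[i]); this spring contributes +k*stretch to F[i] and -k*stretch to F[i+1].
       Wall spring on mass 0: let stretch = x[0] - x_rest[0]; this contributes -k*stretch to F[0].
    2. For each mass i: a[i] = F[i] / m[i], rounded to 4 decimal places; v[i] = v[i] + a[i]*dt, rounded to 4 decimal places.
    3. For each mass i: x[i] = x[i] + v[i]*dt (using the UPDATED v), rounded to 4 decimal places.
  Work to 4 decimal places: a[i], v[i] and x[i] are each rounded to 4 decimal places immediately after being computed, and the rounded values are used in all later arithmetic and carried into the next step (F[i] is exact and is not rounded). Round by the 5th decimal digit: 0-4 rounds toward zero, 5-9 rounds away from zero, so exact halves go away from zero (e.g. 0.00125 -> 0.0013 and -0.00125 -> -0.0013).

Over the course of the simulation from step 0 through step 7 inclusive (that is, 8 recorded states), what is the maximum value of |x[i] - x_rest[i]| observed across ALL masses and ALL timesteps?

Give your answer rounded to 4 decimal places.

Step 0: x=[7.0000 11.0000 19.0000 22.0000] v=[0.0000 -2.0000 0.0000 0.0000]
Step 1: x=[6.6250 11.0000 18.3750 22.3750] v=[-1.5000 0.0000 -2.5000 1.5000]
Step 2: x=[5.9688 11.3750 17.3281 23.0000] v=[-2.6250 1.5000 -4.1875 2.5000]
Step 3: x=[5.2422 11.8184 16.2461 23.6660] v=[-2.9063 1.7735 -4.3281 2.6641]
Step 4: x=[4.6824 11.9932 15.5381 24.1546] v=[-2.2393 0.6993 -2.8320 1.9542]
Step 5: x=[4.4511 11.6973 15.4641 24.3161] v=[-0.9251 -1.1837 -0.2962 0.6460]
Step 6: x=[4.5692 10.9665 16.0257 24.1211] v=[0.4725 -2.9234 2.2464 -0.7800]
Step 7: x=[4.9159 10.0684 16.9668 23.6642] v=[1.3866 -3.5925 3.7645 -1.8277]
Max displacement = 2.5359

Answer: 2.5359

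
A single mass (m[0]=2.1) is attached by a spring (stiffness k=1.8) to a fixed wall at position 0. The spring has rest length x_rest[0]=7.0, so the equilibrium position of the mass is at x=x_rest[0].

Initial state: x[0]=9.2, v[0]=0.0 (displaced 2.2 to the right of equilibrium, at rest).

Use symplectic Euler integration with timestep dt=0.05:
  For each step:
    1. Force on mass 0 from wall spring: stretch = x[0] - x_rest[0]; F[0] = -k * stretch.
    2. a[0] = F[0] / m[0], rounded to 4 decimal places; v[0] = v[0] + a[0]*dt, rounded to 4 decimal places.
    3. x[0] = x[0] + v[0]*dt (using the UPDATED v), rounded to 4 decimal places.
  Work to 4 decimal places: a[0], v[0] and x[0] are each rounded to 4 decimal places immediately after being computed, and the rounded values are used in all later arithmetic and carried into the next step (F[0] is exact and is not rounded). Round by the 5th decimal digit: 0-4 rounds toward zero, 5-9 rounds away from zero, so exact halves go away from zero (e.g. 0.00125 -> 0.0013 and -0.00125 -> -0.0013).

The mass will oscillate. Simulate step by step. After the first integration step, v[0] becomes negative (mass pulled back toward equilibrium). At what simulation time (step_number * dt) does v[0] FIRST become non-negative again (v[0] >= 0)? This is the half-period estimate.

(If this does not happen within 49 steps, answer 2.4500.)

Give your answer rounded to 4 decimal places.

Answer: 2.4500

Derivation:
Step 0: x=[9.2000] v=[0.0000]
Step 1: x=[9.1953] v=[-0.0943]
Step 2: x=[9.1859] v=[-0.1884]
Step 3: x=[9.1718] v=[-0.2821]
Step 4: x=[9.1530] v=[-0.3752]
Step 5: x=[9.1296] v=[-0.4675]
Step 6: x=[9.1017] v=[-0.5588]
Step 7: x=[9.0693] v=[-0.6489]
Step 8: x=[9.0324] v=[-0.7376]
Step 9: x=[8.9912] v=[-0.8247]
Step 10: x=[8.9457] v=[-0.9100]
Step 11: x=[8.8960] v=[-0.9934]
Step 12: x=[8.8423] v=[-1.0747]
Step 13: x=[8.7846] v=[-1.1537]
Step 14: x=[8.7231] v=[-1.2302]
Step 15: x=[8.6579] v=[-1.3040]
Step 16: x=[8.5891] v=[-1.3751]
Step 17: x=[8.5169] v=[-1.4432]
Step 18: x=[8.4415] v=[-1.5082]
Step 19: x=[8.3630] v=[-1.5700]
Step 20: x=[8.2816] v=[-1.6284]
Step 21: x=[8.1974] v=[-1.6833]
Step 22: x=[8.1107] v=[-1.7346]
Step 23: x=[8.0216] v=[-1.7822]
Step 24: x=[7.9303] v=[-1.8260]
Step 25: x=[7.8370] v=[-1.8659]
Step 26: x=[7.7419] v=[-1.9018]
Step 27: x=[7.6452] v=[-1.9336]
Step 28: x=[7.5471] v=[-1.9613]
Step 29: x=[7.4479] v=[-1.9847]
Step 30: x=[7.3477] v=[-2.0039]
Step 31: x=[7.2468] v=[-2.0188]
Step 32: x=[7.1453] v=[-2.0294]
Step 33: x=[7.0435] v=[-2.0356]
Step 34: x=[6.9416] v=[-2.0375]
Step 35: x=[6.8399] v=[-2.0350]
Step 36: x=[6.7385] v=[-2.0281]
Step 37: x=[6.6377] v=[-2.0169]
Step 38: x=[6.5376] v=[-2.0014]
Step 39: x=[6.4385] v=[-1.9816]
Step 40: x=[6.3406] v=[-1.9575]
Step 41: x=[6.2441] v=[-1.9292]
Step 42: x=[6.1493] v=[-1.8968]
Step 43: x=[6.0563] v=[-1.8603]
Step 44: x=[5.9653] v=[-1.8199]
Step 45: x=[5.8765] v=[-1.7756]
Step 46: x=[5.7901] v=[-1.7275]
Step 47: x=[5.7063] v=[-1.6756]
Step 48: x=[5.6253] v=[-1.6202]
Step 49: x=[5.5472] v=[-1.5613]
v[0] did not become non-negative within 49 steps; using fallback time=2.4500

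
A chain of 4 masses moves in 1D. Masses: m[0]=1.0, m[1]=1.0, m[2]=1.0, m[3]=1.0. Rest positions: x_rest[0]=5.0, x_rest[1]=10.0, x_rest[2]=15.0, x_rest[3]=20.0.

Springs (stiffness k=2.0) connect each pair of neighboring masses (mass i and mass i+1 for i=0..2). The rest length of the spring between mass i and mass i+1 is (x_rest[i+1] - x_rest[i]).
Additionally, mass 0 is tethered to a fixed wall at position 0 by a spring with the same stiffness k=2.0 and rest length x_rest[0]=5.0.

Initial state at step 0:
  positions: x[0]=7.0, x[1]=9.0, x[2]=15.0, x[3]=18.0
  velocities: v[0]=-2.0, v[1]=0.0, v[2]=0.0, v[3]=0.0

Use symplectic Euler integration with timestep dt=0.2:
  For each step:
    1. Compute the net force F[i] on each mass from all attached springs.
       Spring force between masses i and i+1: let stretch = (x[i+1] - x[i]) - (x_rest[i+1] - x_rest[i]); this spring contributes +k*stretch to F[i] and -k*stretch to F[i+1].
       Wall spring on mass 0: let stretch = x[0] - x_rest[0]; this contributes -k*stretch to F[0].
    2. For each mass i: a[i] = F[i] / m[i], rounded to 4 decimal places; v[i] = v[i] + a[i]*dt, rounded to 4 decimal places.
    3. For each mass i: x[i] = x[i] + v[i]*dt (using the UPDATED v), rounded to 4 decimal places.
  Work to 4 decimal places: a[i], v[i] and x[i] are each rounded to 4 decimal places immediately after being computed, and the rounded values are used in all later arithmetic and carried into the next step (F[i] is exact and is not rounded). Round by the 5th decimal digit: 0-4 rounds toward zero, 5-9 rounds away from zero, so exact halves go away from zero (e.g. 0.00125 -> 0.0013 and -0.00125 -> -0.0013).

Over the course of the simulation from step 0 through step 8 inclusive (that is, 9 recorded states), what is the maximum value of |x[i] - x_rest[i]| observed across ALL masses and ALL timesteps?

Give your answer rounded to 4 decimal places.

Answer: 2.5490

Derivation:
Step 0: x=[7.0000 9.0000 15.0000 18.0000] v=[-2.0000 0.0000 0.0000 0.0000]
Step 1: x=[6.2000 9.3200 14.7600 18.1600] v=[-4.0000 1.6000 -1.2000 0.8000]
Step 2: x=[5.1536 9.8256 14.3568 18.4480] v=[-5.2320 2.5280 -2.0160 1.4400]
Step 3: x=[4.0687 10.3199 13.9184 18.8087] v=[-5.4246 2.4717 -2.1920 1.8035]
Step 4: x=[3.1584 10.6020 13.5833 19.1782] v=[-4.5516 1.4106 -1.6753 1.8474]
Step 5: x=[2.5909 10.5271 13.4573 19.5001] v=[-2.8375 -0.3743 -0.6299 1.6094]
Step 6: x=[2.4510 10.0518 13.5803 19.7386] v=[-0.6994 -2.3767 0.6151 1.1923]
Step 7: x=[2.7231 9.2507 13.9137 19.8844] v=[1.3605 -4.0056 1.6670 0.7290]
Step 8: x=[3.2996 8.3004 14.3517 19.9525] v=[2.8823 -4.7514 2.1901 0.3407]
Max displacement = 2.5490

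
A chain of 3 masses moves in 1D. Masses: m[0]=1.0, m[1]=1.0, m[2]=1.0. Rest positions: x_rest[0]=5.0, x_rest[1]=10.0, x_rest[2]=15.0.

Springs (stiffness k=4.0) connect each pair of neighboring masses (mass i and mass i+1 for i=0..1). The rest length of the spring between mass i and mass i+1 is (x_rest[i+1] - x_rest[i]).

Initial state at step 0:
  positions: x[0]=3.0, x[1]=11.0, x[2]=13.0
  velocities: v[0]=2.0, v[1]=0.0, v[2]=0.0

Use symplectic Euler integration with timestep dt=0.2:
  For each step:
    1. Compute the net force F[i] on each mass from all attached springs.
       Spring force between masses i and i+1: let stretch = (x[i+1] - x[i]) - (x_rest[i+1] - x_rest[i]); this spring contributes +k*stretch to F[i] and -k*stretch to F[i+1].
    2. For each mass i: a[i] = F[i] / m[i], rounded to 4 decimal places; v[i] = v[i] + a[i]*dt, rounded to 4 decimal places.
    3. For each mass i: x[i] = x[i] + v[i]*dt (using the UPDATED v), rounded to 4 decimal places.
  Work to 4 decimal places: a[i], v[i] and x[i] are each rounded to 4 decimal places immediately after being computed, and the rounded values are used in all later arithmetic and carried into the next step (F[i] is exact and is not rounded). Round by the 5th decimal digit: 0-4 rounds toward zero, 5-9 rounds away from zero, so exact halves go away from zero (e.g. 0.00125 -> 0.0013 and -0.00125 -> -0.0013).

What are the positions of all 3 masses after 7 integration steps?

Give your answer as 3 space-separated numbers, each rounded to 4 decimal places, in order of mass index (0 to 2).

Answer: 4.3991 11.3254 14.0755

Derivation:
Step 0: x=[3.0000 11.0000 13.0000] v=[2.0000 0.0000 0.0000]
Step 1: x=[3.8800 10.0400 13.4800] v=[4.4000 -4.8000 2.4000]
Step 2: x=[4.9456 8.6448 14.2096] v=[5.3280 -6.9760 3.6480]
Step 3: x=[5.8031 7.5481 14.8488] v=[4.2874 -5.4835 3.1962]
Step 4: x=[6.1398 7.3403 15.1199] v=[1.6834 -1.0389 1.3556]
Step 5: x=[5.8686 8.1852 14.9463] v=[-1.3562 4.2244 -0.8681]
Step 6: x=[5.1680 9.7412 14.4909] v=[-3.5029 7.7800 -2.2770]
Step 7: x=[4.3991 11.3254 14.0755] v=[-3.8443 7.9212 -2.0768]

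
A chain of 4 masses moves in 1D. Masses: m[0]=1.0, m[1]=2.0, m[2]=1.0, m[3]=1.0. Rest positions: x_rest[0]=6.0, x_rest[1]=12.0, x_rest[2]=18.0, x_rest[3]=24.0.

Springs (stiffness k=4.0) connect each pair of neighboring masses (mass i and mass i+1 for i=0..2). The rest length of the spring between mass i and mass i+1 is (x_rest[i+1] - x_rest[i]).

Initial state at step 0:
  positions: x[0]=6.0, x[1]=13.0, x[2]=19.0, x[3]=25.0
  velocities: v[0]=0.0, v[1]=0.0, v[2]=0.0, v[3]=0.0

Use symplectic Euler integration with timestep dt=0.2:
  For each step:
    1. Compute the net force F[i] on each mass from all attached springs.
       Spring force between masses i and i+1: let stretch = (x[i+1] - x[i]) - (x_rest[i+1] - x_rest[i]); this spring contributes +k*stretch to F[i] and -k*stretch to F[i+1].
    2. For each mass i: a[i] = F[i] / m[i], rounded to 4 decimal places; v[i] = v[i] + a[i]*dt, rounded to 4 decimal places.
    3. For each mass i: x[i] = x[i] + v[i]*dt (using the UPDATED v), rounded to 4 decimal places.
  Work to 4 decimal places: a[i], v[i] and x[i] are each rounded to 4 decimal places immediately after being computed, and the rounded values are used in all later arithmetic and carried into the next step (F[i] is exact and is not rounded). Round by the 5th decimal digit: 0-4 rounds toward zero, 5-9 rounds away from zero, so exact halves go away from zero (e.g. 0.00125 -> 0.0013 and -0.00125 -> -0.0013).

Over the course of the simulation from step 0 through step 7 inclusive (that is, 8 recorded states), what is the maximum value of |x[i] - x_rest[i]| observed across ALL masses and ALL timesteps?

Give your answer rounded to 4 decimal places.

Answer: 1.4092

Derivation:
Step 0: x=[6.0000 13.0000 19.0000 25.0000] v=[0.0000 0.0000 0.0000 0.0000]
Step 1: x=[6.1600 12.9200 19.0000 25.0000] v=[0.8000 -0.4000 0.0000 0.0000]
Step 2: x=[6.4416 12.7856 18.9872 25.0000] v=[1.4080 -0.6720 -0.0640 0.0000]
Step 3: x=[6.7782 12.6398 18.9442 24.9980] v=[1.6832 -0.7290 -0.2150 -0.0102]
Step 4: x=[7.0927 12.5294 18.8611 24.9874] v=[1.5725 -0.5519 -0.4155 -0.0532]
Step 5: x=[7.3171 12.4906 18.7451 24.9566] v=[1.1219 -0.1939 -0.5798 -0.1542]
Step 6: x=[7.4092 12.5383 18.6223 24.8919] v=[0.4607 0.2385 -0.6142 -0.3234]
Step 7: x=[7.3620 12.6624 18.5292 24.7841] v=[-0.2360 0.6205 -0.4657 -0.5391]
Max displacement = 1.4092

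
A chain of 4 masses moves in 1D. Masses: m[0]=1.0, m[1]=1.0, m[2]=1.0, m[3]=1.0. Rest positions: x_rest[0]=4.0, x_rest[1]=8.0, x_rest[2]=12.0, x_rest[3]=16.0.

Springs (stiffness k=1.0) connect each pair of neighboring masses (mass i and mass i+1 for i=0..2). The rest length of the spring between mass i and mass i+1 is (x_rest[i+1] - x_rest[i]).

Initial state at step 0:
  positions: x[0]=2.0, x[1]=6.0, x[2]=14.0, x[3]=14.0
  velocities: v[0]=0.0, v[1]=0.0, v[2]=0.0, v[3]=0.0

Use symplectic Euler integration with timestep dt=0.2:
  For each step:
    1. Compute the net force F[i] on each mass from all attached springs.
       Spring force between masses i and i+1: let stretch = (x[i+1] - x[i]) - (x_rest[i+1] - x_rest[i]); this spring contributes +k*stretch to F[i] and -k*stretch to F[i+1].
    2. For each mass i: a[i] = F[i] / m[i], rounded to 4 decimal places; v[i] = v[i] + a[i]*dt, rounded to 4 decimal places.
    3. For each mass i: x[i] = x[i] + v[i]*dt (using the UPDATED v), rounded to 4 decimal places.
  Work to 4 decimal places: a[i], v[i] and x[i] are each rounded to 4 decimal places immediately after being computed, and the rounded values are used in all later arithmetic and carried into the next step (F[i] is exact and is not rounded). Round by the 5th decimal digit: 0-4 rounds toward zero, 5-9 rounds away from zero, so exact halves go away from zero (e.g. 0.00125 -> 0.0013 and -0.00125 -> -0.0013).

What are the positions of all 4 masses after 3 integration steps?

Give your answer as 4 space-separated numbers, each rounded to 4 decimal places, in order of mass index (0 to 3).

Step 0: x=[2.0000 6.0000 14.0000 14.0000] v=[0.0000 0.0000 0.0000 0.0000]
Step 1: x=[2.0000 6.1600 13.6800 14.1600] v=[0.0000 0.8000 -1.6000 0.8000]
Step 2: x=[2.0064 6.4544 13.0784 14.4608] v=[0.0320 1.4720 -3.0080 1.5040]
Step 3: x=[2.0307 6.8358 12.2671 14.8663] v=[0.1216 1.9072 -4.0563 2.0275]

Answer: 2.0307 6.8358 12.2671 14.8663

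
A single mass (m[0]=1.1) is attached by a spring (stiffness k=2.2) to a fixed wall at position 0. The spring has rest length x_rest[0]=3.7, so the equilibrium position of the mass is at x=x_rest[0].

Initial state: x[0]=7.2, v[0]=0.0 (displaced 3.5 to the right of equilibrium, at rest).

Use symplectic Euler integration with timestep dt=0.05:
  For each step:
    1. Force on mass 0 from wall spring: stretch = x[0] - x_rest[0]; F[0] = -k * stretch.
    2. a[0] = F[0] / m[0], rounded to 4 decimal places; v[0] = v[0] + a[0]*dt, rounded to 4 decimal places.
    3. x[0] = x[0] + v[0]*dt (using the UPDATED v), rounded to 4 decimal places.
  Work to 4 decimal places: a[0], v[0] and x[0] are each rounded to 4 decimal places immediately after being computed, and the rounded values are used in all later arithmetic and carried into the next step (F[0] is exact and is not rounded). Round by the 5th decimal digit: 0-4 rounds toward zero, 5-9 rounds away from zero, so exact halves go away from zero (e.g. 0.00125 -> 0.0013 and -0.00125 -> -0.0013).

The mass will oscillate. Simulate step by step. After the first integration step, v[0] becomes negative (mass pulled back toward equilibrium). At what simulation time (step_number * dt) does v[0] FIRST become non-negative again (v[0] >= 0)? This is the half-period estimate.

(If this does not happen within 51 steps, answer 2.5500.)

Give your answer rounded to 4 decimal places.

Step 0: x=[7.2000] v=[0.0000]
Step 1: x=[7.1825] v=[-0.3500]
Step 2: x=[7.1476] v=[-0.6983]
Step 3: x=[7.0954] v=[-1.0431]
Step 4: x=[7.0263] v=[-1.3826]
Step 5: x=[6.9405] v=[-1.7152]
Step 6: x=[6.8385] v=[-2.0393]
Step 7: x=[6.7208] v=[-2.3532]
Step 8: x=[6.5880] v=[-2.6553]
Step 9: x=[6.4408] v=[-2.9441]
Step 10: x=[6.2799] v=[-3.2182]
Step 11: x=[6.1061] v=[-3.4762]
Step 12: x=[5.9203] v=[-3.7168]
Step 13: x=[5.7234] v=[-3.9388]
Step 14: x=[5.5163] v=[-4.1411]
Step 15: x=[5.3002] v=[-4.3227]
Step 16: x=[5.0761] v=[-4.4827]
Step 17: x=[4.8451] v=[-4.6203]
Step 18: x=[4.6084] v=[-4.7348]
Step 19: x=[4.3671] v=[-4.8256]
Step 20: x=[4.1225] v=[-4.8923]
Step 21: x=[3.8758] v=[-4.9346]
Step 22: x=[3.6282] v=[-4.9522]
Step 23: x=[3.3810] v=[-4.9450]
Step 24: x=[3.1353] v=[-4.9131]
Step 25: x=[2.8925] v=[-4.8566]
Step 26: x=[2.6537] v=[-4.7759]
Step 27: x=[2.4201] v=[-4.6713]
Step 28: x=[2.1929] v=[-4.5433]
Step 29: x=[1.9733] v=[-4.3926]
Step 30: x=[1.7623] v=[-4.2199]
Step 31: x=[1.5610] v=[-4.0261]
Step 32: x=[1.3704] v=[-3.8122]
Step 33: x=[1.1914] v=[-3.5792]
Step 34: x=[1.0250] v=[-3.3283]
Step 35: x=[0.8720] v=[-3.0608]
Step 36: x=[0.7331] v=[-2.7780]
Step 37: x=[0.6090] v=[-2.4813]
Step 38: x=[0.5004] v=[-2.1722]
Step 39: x=[0.4078] v=[-1.8522]
Step 40: x=[0.3317] v=[-1.5230]
Step 41: x=[0.2724] v=[-1.1862]
Step 42: x=[0.2302] v=[-0.8434]
Step 43: x=[0.2054] v=[-0.4964]
Step 44: x=[0.1981] v=[-0.1469]
Step 45: x=[0.2083] v=[0.2033]
First v>=0 after going negative at step 45, time=2.2500

Answer: 2.2500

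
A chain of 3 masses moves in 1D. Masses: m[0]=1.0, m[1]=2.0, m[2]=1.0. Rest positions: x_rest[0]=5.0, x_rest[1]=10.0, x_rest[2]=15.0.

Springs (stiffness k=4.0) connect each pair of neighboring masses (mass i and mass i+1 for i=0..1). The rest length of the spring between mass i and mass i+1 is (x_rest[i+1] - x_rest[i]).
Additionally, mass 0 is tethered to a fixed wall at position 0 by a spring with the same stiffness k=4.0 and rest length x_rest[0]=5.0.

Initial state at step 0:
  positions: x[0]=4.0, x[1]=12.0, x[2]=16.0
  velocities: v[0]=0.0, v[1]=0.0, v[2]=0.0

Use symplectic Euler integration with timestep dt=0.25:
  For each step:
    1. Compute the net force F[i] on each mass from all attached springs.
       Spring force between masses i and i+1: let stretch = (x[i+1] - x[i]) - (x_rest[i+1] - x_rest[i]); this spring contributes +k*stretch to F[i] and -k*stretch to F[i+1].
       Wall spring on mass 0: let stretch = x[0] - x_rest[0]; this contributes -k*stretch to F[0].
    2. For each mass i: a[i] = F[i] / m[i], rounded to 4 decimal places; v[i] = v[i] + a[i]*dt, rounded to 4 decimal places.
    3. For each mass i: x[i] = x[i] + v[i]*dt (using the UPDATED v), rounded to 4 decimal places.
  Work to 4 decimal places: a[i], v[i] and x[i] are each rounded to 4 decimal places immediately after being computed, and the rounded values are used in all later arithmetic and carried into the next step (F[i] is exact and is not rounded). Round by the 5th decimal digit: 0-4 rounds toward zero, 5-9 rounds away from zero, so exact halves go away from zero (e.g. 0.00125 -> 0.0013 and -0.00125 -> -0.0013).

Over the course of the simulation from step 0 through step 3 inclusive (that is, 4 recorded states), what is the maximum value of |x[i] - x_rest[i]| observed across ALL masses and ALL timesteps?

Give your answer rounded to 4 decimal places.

Answer: 2.2578

Derivation:
Step 0: x=[4.0000 12.0000 16.0000] v=[0.0000 0.0000 0.0000]
Step 1: x=[5.0000 11.5000 16.2500] v=[4.0000 -2.0000 1.0000]
Step 2: x=[6.3750 10.7813 16.5625] v=[5.5000 -2.8750 1.2500]
Step 3: x=[7.2578 10.2344 16.6797] v=[3.5313 -2.1876 0.4688]
Max displacement = 2.2578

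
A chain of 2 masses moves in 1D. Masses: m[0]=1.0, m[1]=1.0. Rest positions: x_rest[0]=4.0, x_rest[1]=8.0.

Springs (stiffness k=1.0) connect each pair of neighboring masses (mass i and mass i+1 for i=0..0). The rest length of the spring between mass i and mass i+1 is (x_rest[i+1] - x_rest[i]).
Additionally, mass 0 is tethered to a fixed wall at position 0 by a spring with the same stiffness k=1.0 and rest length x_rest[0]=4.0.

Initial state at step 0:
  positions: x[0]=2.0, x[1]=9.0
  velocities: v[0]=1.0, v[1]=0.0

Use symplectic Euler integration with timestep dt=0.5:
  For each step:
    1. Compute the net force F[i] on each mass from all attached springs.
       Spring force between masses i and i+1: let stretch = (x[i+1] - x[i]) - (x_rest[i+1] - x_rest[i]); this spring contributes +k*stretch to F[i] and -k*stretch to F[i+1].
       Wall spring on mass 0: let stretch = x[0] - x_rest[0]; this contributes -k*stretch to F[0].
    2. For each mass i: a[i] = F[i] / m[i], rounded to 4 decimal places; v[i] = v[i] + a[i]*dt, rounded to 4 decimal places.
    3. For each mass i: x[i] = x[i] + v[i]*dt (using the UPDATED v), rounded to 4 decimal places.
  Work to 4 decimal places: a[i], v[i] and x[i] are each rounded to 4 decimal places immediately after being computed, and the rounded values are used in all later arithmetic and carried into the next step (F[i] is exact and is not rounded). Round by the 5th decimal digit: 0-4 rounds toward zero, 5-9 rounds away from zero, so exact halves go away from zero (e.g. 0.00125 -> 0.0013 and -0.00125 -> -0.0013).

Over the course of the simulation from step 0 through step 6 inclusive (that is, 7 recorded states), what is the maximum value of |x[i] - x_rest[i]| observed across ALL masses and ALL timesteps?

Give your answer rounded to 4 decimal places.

Step 0: x=[2.0000 9.0000] v=[1.0000 0.0000]
Step 1: x=[3.7500 8.2500] v=[3.5000 -1.5000]
Step 2: x=[5.6875 7.3750] v=[3.8750 -1.7500]
Step 3: x=[6.6250 7.0781] v=[1.8750 -0.5938]
Step 4: x=[6.0195 7.6680] v=[-1.2110 1.1797]
Step 5: x=[4.3213 8.8458] v=[-3.3965 2.3555]
Step 6: x=[2.6739 9.8925] v=[-3.2949 2.0933]
Max displacement = 2.6250

Answer: 2.6250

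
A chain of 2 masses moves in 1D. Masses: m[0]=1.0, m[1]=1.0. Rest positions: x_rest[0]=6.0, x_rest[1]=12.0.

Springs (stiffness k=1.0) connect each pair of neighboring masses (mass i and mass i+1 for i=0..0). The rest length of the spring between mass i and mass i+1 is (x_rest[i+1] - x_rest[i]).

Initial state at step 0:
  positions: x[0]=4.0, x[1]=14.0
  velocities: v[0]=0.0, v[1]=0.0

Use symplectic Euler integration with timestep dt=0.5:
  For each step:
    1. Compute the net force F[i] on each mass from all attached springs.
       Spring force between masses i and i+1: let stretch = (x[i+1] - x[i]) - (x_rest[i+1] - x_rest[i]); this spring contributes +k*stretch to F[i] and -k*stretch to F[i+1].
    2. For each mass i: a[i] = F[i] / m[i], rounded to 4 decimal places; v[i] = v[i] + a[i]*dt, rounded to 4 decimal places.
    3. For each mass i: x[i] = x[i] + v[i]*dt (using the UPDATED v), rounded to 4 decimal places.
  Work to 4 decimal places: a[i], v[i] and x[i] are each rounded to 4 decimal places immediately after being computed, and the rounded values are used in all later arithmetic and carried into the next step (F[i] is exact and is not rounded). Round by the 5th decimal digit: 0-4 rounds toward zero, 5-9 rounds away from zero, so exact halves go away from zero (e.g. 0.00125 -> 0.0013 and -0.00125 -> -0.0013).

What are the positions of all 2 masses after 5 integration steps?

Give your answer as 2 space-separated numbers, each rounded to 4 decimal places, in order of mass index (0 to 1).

Answer: 7.4375 10.5625

Derivation:
Step 0: x=[4.0000 14.0000] v=[0.0000 0.0000]
Step 1: x=[5.0000 13.0000] v=[2.0000 -2.0000]
Step 2: x=[6.5000 11.5000] v=[3.0000 -3.0000]
Step 3: x=[7.7500 10.2500] v=[2.5000 -2.5000]
Step 4: x=[8.1250 9.8750] v=[0.7500 -0.7500]
Step 5: x=[7.4375 10.5625] v=[-1.3750 1.3750]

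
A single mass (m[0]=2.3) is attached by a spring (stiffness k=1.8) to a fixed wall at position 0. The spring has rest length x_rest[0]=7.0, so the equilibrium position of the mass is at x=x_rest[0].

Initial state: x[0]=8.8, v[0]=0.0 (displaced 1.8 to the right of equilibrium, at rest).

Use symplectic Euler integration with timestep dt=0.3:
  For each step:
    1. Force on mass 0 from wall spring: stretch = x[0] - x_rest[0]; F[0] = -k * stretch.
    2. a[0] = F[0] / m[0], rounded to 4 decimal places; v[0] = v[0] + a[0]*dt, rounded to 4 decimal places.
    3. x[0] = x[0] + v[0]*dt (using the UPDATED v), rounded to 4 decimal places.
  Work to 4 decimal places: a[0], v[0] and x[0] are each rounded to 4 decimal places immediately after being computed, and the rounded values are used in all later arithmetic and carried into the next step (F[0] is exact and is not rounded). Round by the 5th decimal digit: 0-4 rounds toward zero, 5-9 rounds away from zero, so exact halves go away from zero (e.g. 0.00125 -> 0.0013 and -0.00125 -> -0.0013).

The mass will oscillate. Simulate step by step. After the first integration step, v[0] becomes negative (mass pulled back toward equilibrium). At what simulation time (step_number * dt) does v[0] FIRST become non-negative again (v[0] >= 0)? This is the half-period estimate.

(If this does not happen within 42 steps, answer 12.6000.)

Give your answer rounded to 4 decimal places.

Answer: 3.6000

Derivation:
Step 0: x=[8.8000] v=[0.0000]
Step 1: x=[8.6732] v=[-0.4226]
Step 2: x=[8.4286] v=[-0.8155]
Step 3: x=[8.0833] v=[-1.1509]
Step 4: x=[7.6617] v=[-1.4052]
Step 5: x=[7.1935] v=[-1.5606]
Step 6: x=[6.7117] v=[-1.6060]
Step 7: x=[6.2502] v=[-1.5383]
Step 8: x=[5.8415] v=[-1.3623]
Step 9: x=[5.5144] v=[-1.0903]
Step 10: x=[5.2920] v=[-0.7415]
Step 11: x=[5.1899] v=[-0.3405]
Step 12: x=[5.2153] v=[0.0845]
First v>=0 after going negative at step 12, time=3.6000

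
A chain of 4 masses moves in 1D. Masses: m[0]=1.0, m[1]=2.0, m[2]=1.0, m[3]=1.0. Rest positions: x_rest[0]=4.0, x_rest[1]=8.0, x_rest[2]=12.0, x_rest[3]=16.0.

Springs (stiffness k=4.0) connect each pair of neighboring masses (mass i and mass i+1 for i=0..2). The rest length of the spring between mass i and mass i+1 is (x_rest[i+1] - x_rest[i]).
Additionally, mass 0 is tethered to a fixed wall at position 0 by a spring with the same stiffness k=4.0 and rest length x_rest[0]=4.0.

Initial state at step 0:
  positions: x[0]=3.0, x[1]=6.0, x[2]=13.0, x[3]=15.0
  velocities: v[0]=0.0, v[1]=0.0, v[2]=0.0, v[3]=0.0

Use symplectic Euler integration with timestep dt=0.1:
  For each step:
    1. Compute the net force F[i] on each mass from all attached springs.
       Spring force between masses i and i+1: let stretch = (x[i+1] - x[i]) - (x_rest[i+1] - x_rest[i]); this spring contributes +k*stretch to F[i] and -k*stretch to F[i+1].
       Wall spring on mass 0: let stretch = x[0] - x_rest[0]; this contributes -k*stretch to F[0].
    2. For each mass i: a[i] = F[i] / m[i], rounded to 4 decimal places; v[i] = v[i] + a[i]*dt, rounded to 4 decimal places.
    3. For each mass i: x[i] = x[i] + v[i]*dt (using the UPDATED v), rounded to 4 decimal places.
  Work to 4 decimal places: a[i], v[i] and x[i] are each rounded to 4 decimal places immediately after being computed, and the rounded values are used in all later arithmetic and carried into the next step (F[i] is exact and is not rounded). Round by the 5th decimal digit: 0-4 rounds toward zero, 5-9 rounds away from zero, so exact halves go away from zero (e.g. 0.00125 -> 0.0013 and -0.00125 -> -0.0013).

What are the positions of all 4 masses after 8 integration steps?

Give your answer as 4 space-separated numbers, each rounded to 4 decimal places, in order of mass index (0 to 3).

Step 0: x=[3.0000 6.0000 13.0000 15.0000] v=[0.0000 0.0000 0.0000 0.0000]
Step 1: x=[3.0000 6.0800 12.8000 15.0800] v=[0.0000 0.8000 -2.0000 0.8000]
Step 2: x=[3.0032 6.2328 12.4224 15.2288] v=[0.0320 1.5280 -3.7760 1.4880]
Step 3: x=[3.0155 6.4448 11.9095 15.4253] v=[0.1226 2.1200 -5.1293 1.9654]
Step 4: x=[3.0443 6.6975 11.3186 15.6412] v=[0.2881 2.5271 -5.9089 2.1591]
Step 5: x=[3.0975 6.9696 10.7158 15.8442] v=[0.5317 2.7207 -6.0283 2.0301]
Step 6: x=[3.1817 7.2392 10.1683 16.0021] v=[0.8415 2.6955 -5.4754 1.5787]
Step 7: x=[3.3009 7.4862 9.7370 16.0866] v=[1.1918 2.4698 -4.3135 0.8452]
Step 8: x=[3.4555 7.6945 9.4696 16.0771] v=[1.5456 2.0829 -2.6740 -0.0946]

Answer: 3.4555 7.6945 9.4696 16.0771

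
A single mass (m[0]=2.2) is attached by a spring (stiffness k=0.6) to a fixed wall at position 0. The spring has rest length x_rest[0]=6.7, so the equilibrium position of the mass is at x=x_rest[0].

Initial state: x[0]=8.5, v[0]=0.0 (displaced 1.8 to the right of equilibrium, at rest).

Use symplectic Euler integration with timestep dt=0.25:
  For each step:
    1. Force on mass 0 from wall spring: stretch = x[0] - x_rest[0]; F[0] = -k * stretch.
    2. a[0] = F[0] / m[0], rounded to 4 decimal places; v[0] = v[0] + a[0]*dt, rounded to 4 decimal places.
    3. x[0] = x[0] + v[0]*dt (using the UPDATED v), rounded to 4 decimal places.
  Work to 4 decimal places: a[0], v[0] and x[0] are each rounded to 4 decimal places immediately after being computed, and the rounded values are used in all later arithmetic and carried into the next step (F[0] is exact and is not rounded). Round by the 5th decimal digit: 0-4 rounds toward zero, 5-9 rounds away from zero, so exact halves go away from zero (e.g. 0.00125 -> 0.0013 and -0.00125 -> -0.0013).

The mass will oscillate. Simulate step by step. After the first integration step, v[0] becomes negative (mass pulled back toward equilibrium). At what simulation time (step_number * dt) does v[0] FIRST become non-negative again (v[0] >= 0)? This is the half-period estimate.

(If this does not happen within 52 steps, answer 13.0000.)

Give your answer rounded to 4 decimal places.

Answer: 6.2500

Derivation:
Step 0: x=[8.5000] v=[0.0000]
Step 1: x=[8.4693] v=[-0.1227]
Step 2: x=[8.4085] v=[-0.2433]
Step 3: x=[8.3186] v=[-0.3598]
Step 4: x=[8.2011] v=[-0.4702]
Step 5: x=[8.0580] v=[-0.5726]
Step 6: x=[7.8917] v=[-0.6652]
Step 7: x=[7.7051] v=[-0.7465]
Step 8: x=[7.5014] v=[-0.8150]
Step 9: x=[7.2840] v=[-0.8697]
Step 10: x=[7.0566] v=[-0.9095]
Step 11: x=[6.8232] v=[-0.9338]
Step 12: x=[6.5877] v=[-0.9422]
Step 13: x=[6.3541] v=[-0.9346]
Step 14: x=[6.1264] v=[-0.9110]
Step 15: x=[5.9084] v=[-0.8719]
Step 16: x=[5.7039] v=[-0.8179]
Step 17: x=[5.5164] v=[-0.7500]
Step 18: x=[5.3491] v=[-0.6693]
Step 19: x=[5.2048] v=[-0.5772]
Step 20: x=[5.0860] v=[-0.4753]
Step 21: x=[4.9947] v=[-0.3653]
Step 22: x=[4.9325] v=[-0.2490]
Step 23: x=[4.9004] v=[-0.1285]
Step 24: x=[4.8990] v=[-0.0058]
Step 25: x=[4.9283] v=[0.1170]
First v>=0 after going negative at step 25, time=6.2500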